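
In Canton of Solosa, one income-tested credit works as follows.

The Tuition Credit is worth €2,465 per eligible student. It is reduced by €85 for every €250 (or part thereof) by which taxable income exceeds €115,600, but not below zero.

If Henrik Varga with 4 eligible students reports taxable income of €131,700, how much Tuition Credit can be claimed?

€4,335

Tuition Credit: base = 4 × €2,465 = €9,860. income exceeds €115,600 by €16,100, which is 65 full-or-partial €250 increments; reduction = 65 × €85 = €5,525, leaving €4,335.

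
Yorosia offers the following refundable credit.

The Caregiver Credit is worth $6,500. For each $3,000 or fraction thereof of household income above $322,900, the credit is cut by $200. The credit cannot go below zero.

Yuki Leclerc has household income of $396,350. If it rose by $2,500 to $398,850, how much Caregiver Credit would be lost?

At $396,350 — income exceeds $322,900 by $73,450, which is 25 full-or-partial $3,000 increments; reduction = 25 × $200 = $5,000, leaving $1,500.
At $398,850 — income exceeds $322,900 by $75,950, which is 26 full-or-partial $3,000 increments; reduction = 26 × $200 = $5,200, leaving $1,300.
Lost: $1,500 − $1,300 = $200.

$200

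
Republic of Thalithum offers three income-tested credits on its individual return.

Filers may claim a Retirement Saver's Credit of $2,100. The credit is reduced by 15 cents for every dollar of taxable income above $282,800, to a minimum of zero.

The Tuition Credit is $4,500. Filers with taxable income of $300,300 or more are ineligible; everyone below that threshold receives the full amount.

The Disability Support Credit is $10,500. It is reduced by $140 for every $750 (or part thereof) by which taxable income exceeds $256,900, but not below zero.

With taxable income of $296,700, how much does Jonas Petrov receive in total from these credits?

$7,455

Retirement Saver's Credit: 15% of the $13,900 excess over $282,800 is $2,085; credit = $2,100 − $2,085 = $15.
Tuition Credit: $296,700 is below the $300,300 cutoff, so the full $4,500 applies.
Disability Support Credit: income exceeds $256,900 by $39,800, which is 54 full-or-partial $750 increments; reduction = 54 × $140 = $7,560, leaving $2,940.
Total: $15 + $4,500 + $2,940 = $7,455.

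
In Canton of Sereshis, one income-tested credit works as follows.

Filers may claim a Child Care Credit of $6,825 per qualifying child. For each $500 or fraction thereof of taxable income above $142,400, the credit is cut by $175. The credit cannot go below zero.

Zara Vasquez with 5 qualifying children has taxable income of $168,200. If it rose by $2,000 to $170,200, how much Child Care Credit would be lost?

$700

At $168,200 — base = 5 × $6,825 = $34,125. income exceeds $142,400 by $25,800, which is 52 full-or-partial $500 increments; reduction = 52 × $175 = $9,100, leaving $25,025.
At $170,200 — base = 5 × $6,825 = $34,125. income exceeds $142,400 by $27,800, which is 56 full-or-partial $500 increments; reduction = 56 × $175 = $9,800, leaving $24,325.
Lost: $25,025 − $24,325 = $700.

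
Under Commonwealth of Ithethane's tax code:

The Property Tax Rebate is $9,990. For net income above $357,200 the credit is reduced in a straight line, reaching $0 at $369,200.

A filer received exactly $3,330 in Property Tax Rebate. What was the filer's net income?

$365,200

$3,330 is 3,330/9,990 of the full $9,990, so 6,660/9,990 of the $12,000 range has been used: income = $357,200 + $12,000 × 6,660/9,990 = $365,200.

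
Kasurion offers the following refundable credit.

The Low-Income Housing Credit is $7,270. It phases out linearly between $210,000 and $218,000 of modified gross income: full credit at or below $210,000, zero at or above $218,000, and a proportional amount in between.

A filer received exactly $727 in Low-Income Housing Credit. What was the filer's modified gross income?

$727 is 727/7,270 of the full $7,270, so 6,543/7,270 of the $8,000 range has been used: income = $210,000 + $8,000 × 6,543/7,270 = $217,200.

$217,200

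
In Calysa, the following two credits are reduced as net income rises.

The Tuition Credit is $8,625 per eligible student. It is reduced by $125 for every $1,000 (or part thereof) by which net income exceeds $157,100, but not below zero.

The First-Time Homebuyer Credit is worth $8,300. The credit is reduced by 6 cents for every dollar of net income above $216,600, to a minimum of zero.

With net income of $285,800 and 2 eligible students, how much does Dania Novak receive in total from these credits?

Tuition Credit: base = 2 × $8,625 = $17,250. income exceeds $157,100 by $128,700, which is 129 full-or-partial $1,000 increments; reduction = 129 × $125 = $16,125, leaving $1,125.
First-Time Homebuyer Credit: 6% of the $69,200 excess over $216,600 is $4,152; credit = $8,300 − $4,152 = $4,148.
Total: $1,125 + $4,148 = $5,273.

$5,273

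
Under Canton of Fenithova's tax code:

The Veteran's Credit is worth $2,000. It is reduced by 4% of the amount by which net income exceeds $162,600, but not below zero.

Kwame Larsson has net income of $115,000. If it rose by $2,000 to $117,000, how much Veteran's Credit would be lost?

$0

At $115,000 — $115,000 is at or below the $162,600 threshold, so the full $2,000 applies.
At $117,000 — $117,000 is at or below the $162,600 threshold, so the full $2,000 applies.
Lost: $2,000 − $2,000 = $0.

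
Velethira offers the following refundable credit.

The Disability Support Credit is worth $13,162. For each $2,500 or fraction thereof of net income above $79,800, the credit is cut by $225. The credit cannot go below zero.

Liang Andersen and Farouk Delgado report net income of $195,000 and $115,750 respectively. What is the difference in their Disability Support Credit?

$7,200

Liang ($195,000): Disability Support Credit: income exceeds $79,800 by $115,200, which is 47 full-or-partial $2,500 increments; reduction = 47 × $225 = $10,575, leaving $2,587.
Farouk ($115,750): Disability Support Credit: income exceeds $79,800 by $35,950, which is 15 full-or-partial $2,500 increments; reduction = 15 × $225 = $3,375, leaving $9,787.
Difference: |$2,587 − $9,787| = $7,200.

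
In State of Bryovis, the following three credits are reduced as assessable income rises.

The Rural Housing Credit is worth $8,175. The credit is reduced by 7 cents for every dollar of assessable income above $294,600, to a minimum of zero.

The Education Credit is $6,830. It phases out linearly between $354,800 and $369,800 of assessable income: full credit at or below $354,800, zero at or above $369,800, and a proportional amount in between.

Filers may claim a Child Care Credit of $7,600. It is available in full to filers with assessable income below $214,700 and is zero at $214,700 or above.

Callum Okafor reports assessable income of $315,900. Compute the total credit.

Rural Housing Credit: 7% of the $21,300 excess over $294,600 is $1,491; credit = $8,175 − $1,491 = $6,684.
Education Credit: $315,900 is at or below the $354,800 threshold, so the full $6,830 applies.
Child Care Credit: $315,900 meets or exceeds the $214,700 cutoff, so the credit is $0.
Total: $6,684 + $6,830 + $0 = $13,514.

$13,514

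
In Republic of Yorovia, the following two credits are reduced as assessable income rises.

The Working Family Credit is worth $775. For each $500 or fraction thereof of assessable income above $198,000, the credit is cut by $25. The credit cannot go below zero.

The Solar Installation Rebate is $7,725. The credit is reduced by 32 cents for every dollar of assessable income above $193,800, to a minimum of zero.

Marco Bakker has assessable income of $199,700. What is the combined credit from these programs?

Working Family Credit: income exceeds $198,000 by $1,700, which is 4 full-or-partial $500 increments; reduction = 4 × $25 = $100, leaving $675.
Solar Installation Rebate: 32% of the $5,900 excess over $193,800 is $1,888; credit = $7,725 − $1,888 = $5,837.
Total: $675 + $5,837 = $6,512.

$6,512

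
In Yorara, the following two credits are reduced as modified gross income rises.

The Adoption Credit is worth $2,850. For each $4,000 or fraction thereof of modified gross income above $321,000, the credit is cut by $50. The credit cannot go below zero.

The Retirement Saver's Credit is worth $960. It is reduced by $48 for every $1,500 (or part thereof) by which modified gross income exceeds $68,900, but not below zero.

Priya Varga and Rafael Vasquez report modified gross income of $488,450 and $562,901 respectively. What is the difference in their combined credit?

$750

Priya ($488,450): Adoption Credit: income exceeds $321,000 by $167,450, which is 42 full-or-partial $4,000 increments; reduction = 42 × $50 = $2,100, leaving $750. Retirement Saver's Credit: income exceeds $68,900 by $419,550 → 280 increments × $48 = $13,440 ≥ base, so the credit is $0. total $750 + $0 = $750
Rafael ($562,901): Adoption Credit: income exceeds $321,000 by $241,901 → 61 increments × $50 = $3,050 ≥ base, so the credit is $0. Retirement Saver's Credit: income exceeds $68,900 by $494,001 → 330 increments × $48 = $15,840 ≥ base, so the credit is $0. total $0 + $0 = $0
Difference: |$750 − $0| = $750.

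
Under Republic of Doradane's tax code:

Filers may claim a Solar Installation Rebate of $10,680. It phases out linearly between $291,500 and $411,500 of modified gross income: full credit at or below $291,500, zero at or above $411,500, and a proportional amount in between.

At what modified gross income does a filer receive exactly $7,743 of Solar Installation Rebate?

$7,743 is 7,743/10,680 of the full $10,680, so 2,937/10,680 of the $120,000 range has been used: income = $291,500 + $120,000 × 2,937/10,680 = $324,500.

$324,500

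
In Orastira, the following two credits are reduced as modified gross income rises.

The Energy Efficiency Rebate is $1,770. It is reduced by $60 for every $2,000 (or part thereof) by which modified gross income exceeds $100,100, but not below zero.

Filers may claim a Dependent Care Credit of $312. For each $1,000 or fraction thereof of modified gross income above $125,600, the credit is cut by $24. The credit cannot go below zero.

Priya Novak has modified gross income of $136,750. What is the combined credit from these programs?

Energy Efficiency Rebate: income exceeds $100,100 by $36,650, which is 19 full-or-partial $2,000 increments; reduction = 19 × $60 = $1,140, leaving $630.
Dependent Care Credit: income exceeds $125,600 by $11,150, which is 12 full-or-partial $1,000 increments; reduction = 12 × $24 = $288, leaving $24.
Total: $630 + $24 = $654.

$654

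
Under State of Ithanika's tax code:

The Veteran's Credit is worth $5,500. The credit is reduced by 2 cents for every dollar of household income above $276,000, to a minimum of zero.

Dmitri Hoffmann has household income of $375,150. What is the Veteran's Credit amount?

$3,517

Veteran's Credit: 2% of the $99,150 excess over $276,000 is $1,983; credit = $5,500 − $1,983 = $3,517.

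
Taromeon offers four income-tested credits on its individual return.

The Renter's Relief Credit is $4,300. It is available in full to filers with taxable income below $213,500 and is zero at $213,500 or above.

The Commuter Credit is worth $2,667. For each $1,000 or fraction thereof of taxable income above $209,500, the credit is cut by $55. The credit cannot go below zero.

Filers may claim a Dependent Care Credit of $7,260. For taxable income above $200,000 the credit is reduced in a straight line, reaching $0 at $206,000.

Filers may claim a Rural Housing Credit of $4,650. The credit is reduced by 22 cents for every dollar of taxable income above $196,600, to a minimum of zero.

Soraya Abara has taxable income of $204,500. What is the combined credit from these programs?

Renter's Relief Credit: $204,500 is below the $213,500 cutoff, so the full $4,300 applies.
Commuter Credit: $204,500 is at or below the $209,500 threshold, so the full $2,667 applies.
Dependent Care Credit: $204,500 is $4,500 into a $6,000 phase-out range, leaving 1,500/6,000 of the credit: $7,260 × 1,500/6,000 = $1,815.
Rural Housing Credit: 22% of the $7,900 excess over $196,600 is $1,738; credit = $4,650 − $1,738 = $2,912.
Total: $4,300 + $2,667 + $1,815 + $2,912 = $11,694.

$11,694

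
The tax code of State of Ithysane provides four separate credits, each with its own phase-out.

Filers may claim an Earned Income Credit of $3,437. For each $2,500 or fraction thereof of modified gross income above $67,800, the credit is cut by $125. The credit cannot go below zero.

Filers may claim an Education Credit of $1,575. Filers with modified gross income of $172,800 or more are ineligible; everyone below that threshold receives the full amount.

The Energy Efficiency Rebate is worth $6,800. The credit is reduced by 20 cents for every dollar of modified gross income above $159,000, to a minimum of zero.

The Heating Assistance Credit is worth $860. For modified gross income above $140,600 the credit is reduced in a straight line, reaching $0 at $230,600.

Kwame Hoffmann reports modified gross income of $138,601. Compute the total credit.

$9,235

Earned Income Credit: income exceeds $67,800 by $70,801 → 29 increments × $125 = $3,625 ≥ base, so the credit is $0.
Education Credit: $138,601 is below the $172,800 cutoff, so the full $1,575 applies.
Energy Efficiency Rebate: $138,601 is at or below the $159,000 threshold, so the full $6,800 applies.
Heating Assistance Credit: $138,601 is at or below the $140,600 threshold, so the full $860 applies.
Total: $0 + $1,575 + $6,800 + $860 = $9,235.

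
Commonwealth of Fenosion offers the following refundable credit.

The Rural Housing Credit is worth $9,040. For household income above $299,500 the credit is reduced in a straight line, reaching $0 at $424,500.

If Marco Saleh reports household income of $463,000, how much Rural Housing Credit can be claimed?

$0

Rural Housing Credit: $463,000 is at or above $424,500, so the credit is $0.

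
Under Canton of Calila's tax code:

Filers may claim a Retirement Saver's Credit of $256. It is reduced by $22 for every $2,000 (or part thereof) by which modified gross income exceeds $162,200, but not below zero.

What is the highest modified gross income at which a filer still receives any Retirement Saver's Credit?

$184,200

After 11 increments the reduction is 11 × $22 = $242, leaving $14; one more increment wipes it out. Increment 11 ends at excess 11 × $2,000 = $22,000, so the highest qualifying income is $162,200 + $22,000 = $184,200.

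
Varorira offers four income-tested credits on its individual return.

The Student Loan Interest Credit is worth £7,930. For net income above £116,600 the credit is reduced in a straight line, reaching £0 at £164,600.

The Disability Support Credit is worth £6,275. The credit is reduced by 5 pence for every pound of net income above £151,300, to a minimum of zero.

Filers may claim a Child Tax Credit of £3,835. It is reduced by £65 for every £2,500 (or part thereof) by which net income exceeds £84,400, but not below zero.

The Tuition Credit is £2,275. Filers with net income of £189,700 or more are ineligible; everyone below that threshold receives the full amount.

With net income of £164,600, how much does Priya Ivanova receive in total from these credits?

Student Loan Interest Credit: £164,600 is at or above £164,600, so the credit is £0.
Disability Support Credit: 5% of the £13,300 excess over £151,300 is £665; credit = £6,275 − £665 = £5,610.
Child Tax Credit: income exceeds £84,400 by £80,200, which is 33 full-or-partial £2,500 increments; reduction = 33 × £65 = £2,145, leaving £1,690.
Tuition Credit: £164,600 is below the £189,700 cutoff, so the full £2,275 applies.
Total: £0 + £5,610 + £1,690 + £2,275 = £9,575.

£9,575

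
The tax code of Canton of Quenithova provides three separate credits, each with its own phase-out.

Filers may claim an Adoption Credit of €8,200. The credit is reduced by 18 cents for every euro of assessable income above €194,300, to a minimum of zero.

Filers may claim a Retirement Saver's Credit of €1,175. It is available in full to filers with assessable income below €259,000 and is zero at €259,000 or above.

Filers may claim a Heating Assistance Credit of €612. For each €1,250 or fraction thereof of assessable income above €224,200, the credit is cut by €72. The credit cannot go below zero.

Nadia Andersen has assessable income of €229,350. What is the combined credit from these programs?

Adoption Credit: 18% of the €35,050 excess over €194,300 is €6,309; credit = €8,200 − €6,309 = €1,891.
Retirement Saver's Credit: €229,350 is below the €259,000 cutoff, so the full €1,175 applies.
Heating Assistance Credit: income exceeds €224,200 by €5,150, which is 5 full-or-partial €1,250 increments; reduction = 5 × €72 = €360, leaving €252.
Total: €1,891 + €1,175 + €252 = €3,318.

€3,318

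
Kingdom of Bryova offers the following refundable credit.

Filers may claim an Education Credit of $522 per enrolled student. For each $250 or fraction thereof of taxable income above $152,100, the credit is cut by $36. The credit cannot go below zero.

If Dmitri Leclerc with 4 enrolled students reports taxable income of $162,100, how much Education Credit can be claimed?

$648

Education Credit: base = 4 × $522 = $2,088. income exceeds $152,100 by $10,000, which is 40 full-or-partial $250 increments; reduction = 40 × $36 = $1,440, leaving $648.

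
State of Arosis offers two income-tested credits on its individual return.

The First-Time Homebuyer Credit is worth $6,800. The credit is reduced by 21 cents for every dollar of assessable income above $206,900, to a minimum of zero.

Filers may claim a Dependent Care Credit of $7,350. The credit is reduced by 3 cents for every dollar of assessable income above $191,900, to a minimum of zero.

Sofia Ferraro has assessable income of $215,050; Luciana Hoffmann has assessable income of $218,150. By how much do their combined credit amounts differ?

$744

Sofia ($215,050): First-Time Homebuyer Credit: 21% of the $8,150 excess over $206,900 is $1,711.50; credit = $6,800 − $1,711.50 = $5,088.50. Dependent Care Credit: 3% of the $23,150 excess over $191,900 is $694.50; credit = $7,350 − $694.50 = $6,655.50. total $5,088.50 + $6,655.50 = $11,744
Luciana ($218,150): First-Time Homebuyer Credit: 21% of the $11,250 excess over $206,900 is $2,362.50; credit = $6,800 − $2,362.50 = $4,437.50. Dependent Care Credit: 3% of the $26,250 excess over $191,900 is $787.50; credit = $7,350 − $787.50 = $6,562.50. total $4,437.50 + $6,562.50 = $11,000
Difference: |$11,744 − $11,000| = $744.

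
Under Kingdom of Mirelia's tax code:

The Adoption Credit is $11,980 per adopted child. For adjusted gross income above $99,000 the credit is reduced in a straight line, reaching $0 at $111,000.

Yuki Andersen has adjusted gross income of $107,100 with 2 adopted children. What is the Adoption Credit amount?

Adoption Credit: base = 2 × $11,980 = $23,960. $107,100 is $8,100 into a $12,000 phase-out range, leaving 3,900/12,000 of the credit: $23,960 × 3,900/12,000 = $7,787.

$7,787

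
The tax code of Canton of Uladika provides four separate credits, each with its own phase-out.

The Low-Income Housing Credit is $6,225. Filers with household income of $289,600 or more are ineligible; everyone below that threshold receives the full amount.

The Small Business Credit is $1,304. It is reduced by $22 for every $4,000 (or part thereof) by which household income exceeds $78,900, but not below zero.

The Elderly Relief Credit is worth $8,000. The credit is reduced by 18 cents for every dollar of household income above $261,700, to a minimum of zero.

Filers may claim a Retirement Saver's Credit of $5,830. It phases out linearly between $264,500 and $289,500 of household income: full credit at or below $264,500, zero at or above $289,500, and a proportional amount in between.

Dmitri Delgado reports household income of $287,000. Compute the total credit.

Low-Income Housing Credit: $287,000 is below the $289,600 cutoff, so the full $6,225 applies.
Small Business Credit: income exceeds $78,900 by $208,100, which is 53 full-or-partial $4,000 increments; reduction = 53 × $22 = $1,166, leaving $138.
Elderly Relief Credit: 18% of the $25,300 excess over $261,700 is $4,554; credit = $8,000 − $4,554 = $3,446.
Retirement Saver's Credit: $287,000 is $22,500 into a $25,000 phase-out range, leaving 2,500/25,000 of the credit: $5,830 × 2,500/25,000 = $583.
Total: $6,225 + $138 + $3,446 + $583 = $10,392.

$10,392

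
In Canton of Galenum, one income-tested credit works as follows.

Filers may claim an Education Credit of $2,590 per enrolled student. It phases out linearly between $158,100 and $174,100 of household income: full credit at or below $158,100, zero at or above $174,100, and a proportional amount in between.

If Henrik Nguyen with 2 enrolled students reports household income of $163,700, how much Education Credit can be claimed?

$3,367

Education Credit: base = 2 × $2,590 = $5,180. $163,700 is $5,600 into a $16,000 phase-out range, leaving 10,400/16,000 of the credit: $5,180 × 10,400/16,000 = $3,367.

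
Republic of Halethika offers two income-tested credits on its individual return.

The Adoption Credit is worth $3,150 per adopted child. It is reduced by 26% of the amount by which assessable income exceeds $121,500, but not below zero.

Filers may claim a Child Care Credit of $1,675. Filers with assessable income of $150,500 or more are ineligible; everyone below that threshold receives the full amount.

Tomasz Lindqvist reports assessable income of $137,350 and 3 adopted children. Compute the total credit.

Adoption Credit: base = 3 × $3,150 = $9,450. 26% of the $15,850 excess over $121,500 is $4,121; credit = $9,450 − $4,121 = $5,329.
Child Care Credit: $137,350 is below the $150,500 cutoff, so the full $1,675 applies.
Total: $5,329 + $1,675 = $7,004.

$7,004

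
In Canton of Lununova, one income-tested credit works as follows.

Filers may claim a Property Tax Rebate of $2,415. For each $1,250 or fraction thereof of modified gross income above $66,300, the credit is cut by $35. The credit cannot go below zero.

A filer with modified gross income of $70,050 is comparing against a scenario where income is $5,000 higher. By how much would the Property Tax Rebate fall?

At $70,050 — income exceeds $66,300 by $3,750, which is 3 full-or-partial $1,250 increments; reduction = 3 × $35 = $105, leaving $2,310.
At $75,050 — income exceeds $66,300 by $8,750, which is 7 full-or-partial $1,250 increments; reduction = 7 × $35 = $245, leaving $2,170.
Lost: $2,310 − $2,170 = $140.

$140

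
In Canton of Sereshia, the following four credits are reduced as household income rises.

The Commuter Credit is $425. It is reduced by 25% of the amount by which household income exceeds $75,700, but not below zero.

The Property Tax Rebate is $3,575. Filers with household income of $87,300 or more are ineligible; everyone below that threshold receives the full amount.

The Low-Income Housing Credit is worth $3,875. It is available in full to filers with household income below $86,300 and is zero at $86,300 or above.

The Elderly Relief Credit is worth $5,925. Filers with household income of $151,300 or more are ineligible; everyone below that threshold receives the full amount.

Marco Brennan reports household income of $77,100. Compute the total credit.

$13,450

Commuter Credit: 25% of the $1,400 excess over $75,700 is $350; credit = $425 − $350 = $75.
Property Tax Rebate: $77,100 is below the $87,300 cutoff, so the full $3,575 applies.
Low-Income Housing Credit: $77,100 is below the $86,300 cutoff, so the full $3,875 applies.
Elderly Relief Credit: $77,100 is below the $151,300 cutoff, so the full $5,925 applies.
Total: $75 + $3,575 + $3,875 + $5,925 = $13,450.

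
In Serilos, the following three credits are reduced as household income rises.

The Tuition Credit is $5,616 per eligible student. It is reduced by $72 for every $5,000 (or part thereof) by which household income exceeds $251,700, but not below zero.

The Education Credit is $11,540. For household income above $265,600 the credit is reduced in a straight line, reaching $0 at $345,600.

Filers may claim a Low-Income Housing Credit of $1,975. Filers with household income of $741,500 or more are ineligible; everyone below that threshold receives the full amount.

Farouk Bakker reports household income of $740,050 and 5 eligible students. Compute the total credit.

Tuition Credit: base = 5 × $5,616 = $28,080. income exceeds $251,700 by $488,350, which is 98 full-or-partial $5,000 increments; reduction = 98 × $72 = $7,056, leaving $21,024.
Education Credit: $740,050 is at or above $345,600, so the credit is $0.
Low-Income Housing Credit: $740,050 is below the $741,500 cutoff, so the full $1,975 applies.
Total: $21,024 + $0 + $1,975 = $22,999.

$22,999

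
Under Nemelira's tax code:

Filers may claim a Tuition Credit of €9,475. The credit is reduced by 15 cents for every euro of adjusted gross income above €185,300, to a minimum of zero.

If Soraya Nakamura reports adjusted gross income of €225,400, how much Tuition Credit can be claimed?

€3,460

Tuition Credit: 15% of the €40,100 excess over €185,300 is €6,015; credit = €9,475 − €6,015 = €3,460.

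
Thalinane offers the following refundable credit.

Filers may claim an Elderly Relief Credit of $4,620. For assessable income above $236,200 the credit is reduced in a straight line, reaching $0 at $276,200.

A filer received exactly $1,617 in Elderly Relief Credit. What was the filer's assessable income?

$262,200

$1,617 is 1,617/4,620 of the full $4,620, so 3,003/4,620 of the $40,000 range has been used: income = $236,200 + $40,000 × 3,003/4,620 = $262,200.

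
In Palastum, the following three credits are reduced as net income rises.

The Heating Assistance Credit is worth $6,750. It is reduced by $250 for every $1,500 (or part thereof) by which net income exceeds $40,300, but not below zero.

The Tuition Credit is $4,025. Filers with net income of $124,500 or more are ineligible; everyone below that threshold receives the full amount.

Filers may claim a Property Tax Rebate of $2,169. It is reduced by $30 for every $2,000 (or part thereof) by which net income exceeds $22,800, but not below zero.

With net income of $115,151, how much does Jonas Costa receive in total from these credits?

Heating Assistance Credit: income exceeds $40,300 by $74,851 → 50 increments × $250 = $12,500 ≥ base, so the credit is $0.
Tuition Credit: $115,151 is below the $124,500 cutoff, so the full $4,025 applies.
Property Tax Rebate: income exceeds $22,800 by $92,351, which is 47 full-or-partial $2,000 increments; reduction = 47 × $30 = $1,410, leaving $759.
Total: $0 + $4,025 + $759 = $4,784.

$4,784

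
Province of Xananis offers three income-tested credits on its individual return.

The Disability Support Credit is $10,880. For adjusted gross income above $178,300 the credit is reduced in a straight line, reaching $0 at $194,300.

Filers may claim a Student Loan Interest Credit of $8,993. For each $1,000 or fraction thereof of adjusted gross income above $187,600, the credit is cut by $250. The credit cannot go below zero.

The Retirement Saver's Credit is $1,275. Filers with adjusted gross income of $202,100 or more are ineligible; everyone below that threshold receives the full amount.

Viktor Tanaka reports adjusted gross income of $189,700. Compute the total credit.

Disability Support Credit: $189,700 is $11,400 into a $16,000 phase-out range, leaving 4,600/16,000 of the credit: $10,880 × 4,600/16,000 = $3,128.
Student Loan Interest Credit: income exceeds $187,600 by $2,100, which is 3 full-or-partial $1,000 increments; reduction = 3 × $250 = $750, leaving $8,243.
Retirement Saver's Credit: $189,700 is below the $202,100 cutoff, so the full $1,275 applies.
Total: $3,128 + $8,243 + $1,275 = $12,646.

$12,646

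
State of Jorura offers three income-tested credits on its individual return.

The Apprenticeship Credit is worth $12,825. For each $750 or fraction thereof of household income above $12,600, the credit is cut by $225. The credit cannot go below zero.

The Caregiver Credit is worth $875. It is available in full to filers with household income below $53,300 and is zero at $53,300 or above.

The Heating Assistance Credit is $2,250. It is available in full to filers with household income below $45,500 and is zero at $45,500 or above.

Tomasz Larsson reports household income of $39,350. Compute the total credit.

$7,850

Apprenticeship Credit: income exceeds $12,600 by $26,750, which is 36 full-or-partial $750 increments; reduction = 36 × $225 = $8,100, leaving $4,725.
Caregiver Credit: $39,350 is below the $53,300 cutoff, so the full $875 applies.
Heating Assistance Credit: $39,350 is below the $45,500 cutoff, so the full $2,250 applies.
Total: $4,725 + $875 + $2,250 = $7,850.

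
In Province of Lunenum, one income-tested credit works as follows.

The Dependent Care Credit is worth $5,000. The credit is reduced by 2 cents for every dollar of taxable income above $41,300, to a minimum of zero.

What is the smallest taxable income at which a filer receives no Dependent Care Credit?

$291,300

The credit falls by 2% of each dollar above $41,300, so it reaches zero when the excess is $5,000 / 2% = $250,000: income = $41,300 + $250,000 = $291,300.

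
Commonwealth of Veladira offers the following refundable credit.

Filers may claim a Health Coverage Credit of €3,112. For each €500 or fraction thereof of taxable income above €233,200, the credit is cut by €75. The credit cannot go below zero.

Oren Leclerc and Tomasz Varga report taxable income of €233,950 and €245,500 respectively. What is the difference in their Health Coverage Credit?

Oren (€233,950): Health Coverage Credit: income exceeds €233,200 by €750, which is 2 full-or-partial €500 increments; reduction = 2 × €75 = €150, leaving €2,962.
Tomasz (€245,500): Health Coverage Credit: income exceeds €233,200 by €12,300, which is 25 full-or-partial €500 increments; reduction = 25 × €75 = €1,875, leaving €1,237.
Difference: |€2,962 − €1,237| = €1,725.

€1,725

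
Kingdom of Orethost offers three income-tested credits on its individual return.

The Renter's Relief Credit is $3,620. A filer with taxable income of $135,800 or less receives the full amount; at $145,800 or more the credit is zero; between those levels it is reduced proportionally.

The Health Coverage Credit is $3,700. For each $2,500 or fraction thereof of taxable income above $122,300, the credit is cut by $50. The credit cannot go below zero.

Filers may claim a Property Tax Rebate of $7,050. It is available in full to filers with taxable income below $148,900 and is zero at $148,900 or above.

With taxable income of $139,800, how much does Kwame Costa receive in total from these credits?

Renter's Relief Credit: $139,800 is $4,000 into a $10,000 phase-out range, leaving 6,000/10,000 of the credit: $3,620 × 6,000/10,000 = $2,172.
Health Coverage Credit: income exceeds $122,300 by $17,500, which is 7 full-or-partial $2,500 increments; reduction = 7 × $50 = $350, leaving $3,350.
Property Tax Rebate: $139,800 is below the $148,900 cutoff, so the full $7,050 applies.
Total: $2,172 + $3,350 + $7,050 = $12,572.

$12,572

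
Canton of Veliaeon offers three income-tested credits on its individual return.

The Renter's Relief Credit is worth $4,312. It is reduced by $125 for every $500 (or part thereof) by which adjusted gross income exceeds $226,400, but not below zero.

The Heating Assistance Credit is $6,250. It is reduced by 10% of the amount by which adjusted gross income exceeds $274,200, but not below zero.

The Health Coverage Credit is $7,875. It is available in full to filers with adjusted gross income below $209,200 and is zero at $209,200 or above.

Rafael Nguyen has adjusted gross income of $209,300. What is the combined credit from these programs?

Renter's Relief Credit: $209,300 is at or below the $226,400 threshold, so the full $4,312 applies.
Heating Assistance Credit: $209,300 is at or below the $274,200 threshold, so the full $6,250 applies.
Health Coverage Credit: $209,300 meets or exceeds the $209,200 cutoff, so the credit is $0.
Total: $4,312 + $6,250 + $0 = $10,562.

$10,562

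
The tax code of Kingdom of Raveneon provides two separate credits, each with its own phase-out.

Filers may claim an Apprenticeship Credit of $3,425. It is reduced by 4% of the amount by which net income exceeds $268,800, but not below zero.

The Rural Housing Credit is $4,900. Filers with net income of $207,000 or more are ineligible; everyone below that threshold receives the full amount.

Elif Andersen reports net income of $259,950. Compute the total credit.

$3,425

Apprenticeship Credit: $259,950 is at or below the $268,800 threshold, so the full $3,425 applies.
Rural Housing Credit: $259,950 meets or exceeds the $207,000 cutoff, so the credit is $0.
Total: $3,425 + $0 = $3,425.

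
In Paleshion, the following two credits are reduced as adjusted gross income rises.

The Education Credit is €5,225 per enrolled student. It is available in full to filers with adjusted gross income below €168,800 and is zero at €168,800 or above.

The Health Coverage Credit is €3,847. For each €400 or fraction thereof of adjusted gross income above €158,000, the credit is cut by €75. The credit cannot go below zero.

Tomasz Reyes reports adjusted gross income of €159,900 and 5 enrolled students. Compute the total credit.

€29,597

Education Credit: base = 5 × €5,225 = €26,125. €159,900 is below the €168,800 cutoff, so the full €26,125 applies.
Health Coverage Credit: income exceeds €158,000 by €1,900, which is 5 full-or-partial €400 increments; reduction = 5 × €75 = €375, leaving €3,472.
Total: €26,125 + €3,472 = €29,597.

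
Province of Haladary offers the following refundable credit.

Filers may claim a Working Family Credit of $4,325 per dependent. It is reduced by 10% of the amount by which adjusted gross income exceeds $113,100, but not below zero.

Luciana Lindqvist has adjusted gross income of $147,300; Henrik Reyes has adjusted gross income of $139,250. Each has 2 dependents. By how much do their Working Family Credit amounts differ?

Luciana ($147,300): Working Family Credit: base = 2 × $4,325 = $8,650. 10% of the $34,200 excess over $113,100 is $3,420; credit = $8,650 − $3,420 = $5,230.
Henrik ($139,250): Working Family Credit: base = 2 × $4,325 = $8,650. 10% of the $26,150 excess over $113,100 is $2,615; credit = $8,650 − $2,615 = $6,035.
Difference: |$5,230 − $6,035| = $805.

$805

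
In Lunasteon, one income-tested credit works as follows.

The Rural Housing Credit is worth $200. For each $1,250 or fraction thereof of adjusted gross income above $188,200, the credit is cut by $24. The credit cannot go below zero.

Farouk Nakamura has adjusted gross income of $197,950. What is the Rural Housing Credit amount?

Rural Housing Credit: income exceeds $188,200 by $9,750, which is 8 full-or-partial $1,250 increments; reduction = 8 × $24 = $192, leaving $8.

$8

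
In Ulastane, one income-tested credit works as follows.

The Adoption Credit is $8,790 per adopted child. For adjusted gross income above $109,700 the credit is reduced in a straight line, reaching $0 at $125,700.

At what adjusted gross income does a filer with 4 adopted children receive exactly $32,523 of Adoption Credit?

Full credit = 4 × $8,790 = $35,160.
$32,523 is 32,523/35,160 of the full $35,160, so 2,637/35,160 of the $16,000 range has been used: income = $109,700 + $16,000 × 2,637/35,160 = $110,900.

$110,900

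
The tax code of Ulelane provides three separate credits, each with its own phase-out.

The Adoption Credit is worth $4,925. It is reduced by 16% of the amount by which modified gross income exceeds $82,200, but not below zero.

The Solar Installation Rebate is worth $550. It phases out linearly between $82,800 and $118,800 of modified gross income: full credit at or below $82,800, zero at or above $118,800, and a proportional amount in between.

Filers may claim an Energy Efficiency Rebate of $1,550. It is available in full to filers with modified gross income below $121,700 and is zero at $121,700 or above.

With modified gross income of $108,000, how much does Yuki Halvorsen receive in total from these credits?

$2,512

Adoption Credit: 16% of the $25,800 excess over $82,200 is $4,128; credit = $4,925 − $4,128 = $797.
Solar Installation Rebate: $108,000 is $25,200 into a $36,000 phase-out range, leaving 10,800/36,000 of the credit: $550 × 10,800/36,000 = $165.
Energy Efficiency Rebate: $108,000 is below the $121,700 cutoff, so the full $1,550 applies.
Total: $797 + $165 + $1,550 = $2,512.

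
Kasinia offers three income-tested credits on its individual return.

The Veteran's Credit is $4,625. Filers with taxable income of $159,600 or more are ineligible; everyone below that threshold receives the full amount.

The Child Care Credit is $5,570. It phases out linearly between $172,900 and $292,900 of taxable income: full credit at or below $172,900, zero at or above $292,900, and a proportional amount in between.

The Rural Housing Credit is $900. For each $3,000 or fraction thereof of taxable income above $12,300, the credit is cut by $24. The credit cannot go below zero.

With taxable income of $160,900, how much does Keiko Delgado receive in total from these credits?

$5,570

Veteran's Credit: $160,900 meets or exceeds the $159,600 cutoff, so the credit is $0.
Child Care Credit: $160,900 is at or below the $172,900 threshold, so the full $5,570 applies.
Rural Housing Credit: income exceeds $12,300 by $148,600 → 50 increments × $24 = $1,200 ≥ base, so the credit is $0.
Total: $0 + $5,570 + $0 = $5,570.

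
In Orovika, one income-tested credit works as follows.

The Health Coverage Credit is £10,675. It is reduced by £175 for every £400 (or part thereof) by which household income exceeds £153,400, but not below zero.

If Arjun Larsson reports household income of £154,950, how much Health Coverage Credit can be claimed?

Health Coverage Credit: income exceeds £153,400 by £1,550, which is 4 full-or-partial £400 increments; reduction = 4 × £175 = £700, leaving £9,975.

£9,975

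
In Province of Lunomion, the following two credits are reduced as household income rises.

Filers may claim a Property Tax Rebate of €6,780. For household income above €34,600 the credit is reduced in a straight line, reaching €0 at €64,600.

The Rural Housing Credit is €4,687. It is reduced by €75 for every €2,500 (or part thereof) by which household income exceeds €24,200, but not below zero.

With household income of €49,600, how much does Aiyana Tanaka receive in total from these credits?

€7,252

Property Tax Rebate: €49,600 is €15,000 into a €30,000 phase-out range, leaving 15,000/30,000 of the credit: €6,780 × 15,000/30,000 = €3,390.
Rural Housing Credit: income exceeds €24,200 by €25,400, which is 11 full-or-partial €2,500 increments; reduction = 11 × €75 = €825, leaving €3,862.
Total: €3,390 + €3,862 = €7,252.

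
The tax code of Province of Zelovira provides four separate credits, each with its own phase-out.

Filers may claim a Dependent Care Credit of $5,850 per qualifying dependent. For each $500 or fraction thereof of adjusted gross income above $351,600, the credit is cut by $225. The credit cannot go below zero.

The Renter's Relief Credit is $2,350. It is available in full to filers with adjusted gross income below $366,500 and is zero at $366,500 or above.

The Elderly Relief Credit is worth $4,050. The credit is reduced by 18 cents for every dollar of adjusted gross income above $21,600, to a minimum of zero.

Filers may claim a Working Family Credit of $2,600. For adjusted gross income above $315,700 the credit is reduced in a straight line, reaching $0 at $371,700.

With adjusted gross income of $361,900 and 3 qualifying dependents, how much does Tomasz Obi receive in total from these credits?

$15,630

Dependent Care Credit: base = 3 × $5,850 = $17,550. income exceeds $351,600 by $10,300, which is 21 full-or-partial $500 increments; reduction = 21 × $225 = $4,725, leaving $12,825.
Renter's Relief Credit: $361,900 is below the $366,500 cutoff, so the full $2,350 applies.
Elderly Relief Credit: 18% of the $340,300 excess over $21,600 is $61,254 ≥ base, so the credit is $0.
Working Family Credit: $361,900 is $46,200 into a $56,000 phase-out range, leaving 9,800/56,000 of the credit: $2,600 × 9,800/56,000 = $455.
Total: $12,825 + $2,350 + $0 + $455 = $15,630.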